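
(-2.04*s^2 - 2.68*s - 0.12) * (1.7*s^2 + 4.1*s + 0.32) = -3.468*s^4 - 12.92*s^3 - 11.8448*s^2 - 1.3496*s - 0.0384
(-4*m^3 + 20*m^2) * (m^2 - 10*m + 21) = -4*m^5 + 60*m^4 - 284*m^3 + 420*m^2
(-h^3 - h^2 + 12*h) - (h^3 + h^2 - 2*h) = -2*h^3 - 2*h^2 + 14*h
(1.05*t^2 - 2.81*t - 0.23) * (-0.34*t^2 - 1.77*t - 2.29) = -0.357*t^4 - 0.9031*t^3 + 2.6474*t^2 + 6.842*t + 0.5267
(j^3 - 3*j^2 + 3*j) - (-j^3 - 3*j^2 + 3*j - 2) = 2*j^3 + 2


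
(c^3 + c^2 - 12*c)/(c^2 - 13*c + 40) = c*(c^2 + c - 12)/(c^2 - 13*c + 40)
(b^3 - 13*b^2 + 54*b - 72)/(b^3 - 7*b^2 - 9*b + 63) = (b^2 - 10*b + 24)/(b^2 - 4*b - 21)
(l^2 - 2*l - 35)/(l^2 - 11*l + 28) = (l + 5)/(l - 4)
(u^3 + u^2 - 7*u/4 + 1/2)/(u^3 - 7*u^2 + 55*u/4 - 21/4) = (2*u^2 + 3*u - 2)/(2*u^2 - 13*u + 21)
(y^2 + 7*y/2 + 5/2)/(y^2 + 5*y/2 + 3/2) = (2*y + 5)/(2*y + 3)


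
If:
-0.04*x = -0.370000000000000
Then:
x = 9.25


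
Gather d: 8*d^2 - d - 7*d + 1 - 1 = 8*d^2 - 8*d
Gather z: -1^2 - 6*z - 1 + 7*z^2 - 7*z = 7*z^2 - 13*z - 2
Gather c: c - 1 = c - 1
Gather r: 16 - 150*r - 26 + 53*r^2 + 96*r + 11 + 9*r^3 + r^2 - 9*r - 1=9*r^3 + 54*r^2 - 63*r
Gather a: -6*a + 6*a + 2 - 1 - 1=0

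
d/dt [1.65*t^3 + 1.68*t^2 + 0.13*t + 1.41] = 4.95*t^2 + 3.36*t + 0.13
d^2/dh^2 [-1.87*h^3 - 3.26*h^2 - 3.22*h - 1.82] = -11.22*h - 6.52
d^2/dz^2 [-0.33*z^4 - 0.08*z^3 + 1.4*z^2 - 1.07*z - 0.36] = -3.96*z^2 - 0.48*z + 2.8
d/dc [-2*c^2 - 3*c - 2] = -4*c - 3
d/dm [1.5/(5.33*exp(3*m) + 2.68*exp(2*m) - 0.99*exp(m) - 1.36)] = (-23.985*exp(2*m) - 8.04*exp(m) + 1.485)*exp(m)/(5.33*exp(3*m) + 2.68*exp(2*m) - 0.99*exp(m) - 1.36)^2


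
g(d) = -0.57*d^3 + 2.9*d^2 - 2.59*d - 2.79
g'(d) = -1.71*d^2 + 5.8*d - 2.59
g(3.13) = 0.04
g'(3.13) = -1.19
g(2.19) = -0.54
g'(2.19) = 1.91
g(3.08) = 0.09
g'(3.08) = -0.95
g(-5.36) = 182.18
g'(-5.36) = -82.81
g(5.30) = -19.92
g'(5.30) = -19.88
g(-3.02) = 47.18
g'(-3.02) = -35.70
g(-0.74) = 0.95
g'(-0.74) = -7.82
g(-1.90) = 16.51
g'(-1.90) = -19.78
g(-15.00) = 2612.31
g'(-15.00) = -474.34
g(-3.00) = 46.47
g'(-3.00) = -35.38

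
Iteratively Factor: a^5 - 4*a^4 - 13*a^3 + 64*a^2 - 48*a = (a + 4)*(a^4 - 8*a^3 + 19*a^2 - 12*a) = (a - 1)*(a + 4)*(a^3 - 7*a^2 + 12*a) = (a - 4)*(a - 1)*(a + 4)*(a^2 - 3*a) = (a - 4)*(a - 3)*(a - 1)*(a + 4)*(a)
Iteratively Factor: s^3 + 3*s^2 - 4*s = (s + 4)*(s^2 - s) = s*(s + 4)*(s - 1)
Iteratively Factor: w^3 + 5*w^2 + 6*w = (w + 2)*(w^2 + 3*w) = (w + 2)*(w + 3)*(w)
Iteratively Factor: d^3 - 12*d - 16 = (d + 2)*(d^2 - 2*d - 8) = (d - 4)*(d + 2)*(d + 2)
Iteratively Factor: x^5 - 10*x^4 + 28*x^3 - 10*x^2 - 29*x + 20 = (x - 1)*(x^4 - 9*x^3 + 19*x^2 + 9*x - 20) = (x - 1)^2*(x^3 - 8*x^2 + 11*x + 20) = (x - 1)^2*(x + 1)*(x^2 - 9*x + 20) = (x - 4)*(x - 1)^2*(x + 1)*(x - 5)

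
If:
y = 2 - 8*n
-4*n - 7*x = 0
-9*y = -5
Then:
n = 13/72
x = -13/126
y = 5/9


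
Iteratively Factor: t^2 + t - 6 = (t + 3)*(t - 2)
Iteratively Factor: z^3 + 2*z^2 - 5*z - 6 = (z + 1)*(z^2 + z - 6) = (z - 2)*(z + 1)*(z + 3)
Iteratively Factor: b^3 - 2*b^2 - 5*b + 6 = (b - 1)*(b^2 - b - 6) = (b - 3)*(b - 1)*(b + 2)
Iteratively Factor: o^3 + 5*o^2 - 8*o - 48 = (o + 4)*(o^2 + o - 12) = (o + 4)^2*(o - 3)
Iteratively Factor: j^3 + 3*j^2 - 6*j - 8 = (j + 1)*(j^2 + 2*j - 8) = (j - 2)*(j + 1)*(j + 4)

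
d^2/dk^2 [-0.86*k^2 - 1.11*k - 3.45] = -1.72000000000000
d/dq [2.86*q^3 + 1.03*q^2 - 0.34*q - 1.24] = 8.58*q^2 + 2.06*q - 0.34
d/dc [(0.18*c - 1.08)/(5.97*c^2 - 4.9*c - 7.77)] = (-1.0746*c^2 + 12.8952*c - 6.6906)/(35.6409*c^4 - 58.506*c^3 - 68.7638*c^2 + 76.146*c + 60.3729)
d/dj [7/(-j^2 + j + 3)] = 7*(2*j - 1)/(-j^2 + j + 3)^2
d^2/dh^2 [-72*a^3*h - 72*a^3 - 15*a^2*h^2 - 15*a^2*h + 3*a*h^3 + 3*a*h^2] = 6*a*(-5*a + 3*h + 1)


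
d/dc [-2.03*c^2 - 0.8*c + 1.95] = -4.06*c - 0.8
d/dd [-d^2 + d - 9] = 1 - 2*d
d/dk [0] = 0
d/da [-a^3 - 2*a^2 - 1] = a*(-3*a - 4)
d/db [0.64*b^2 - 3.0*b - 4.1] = 1.28*b - 3.0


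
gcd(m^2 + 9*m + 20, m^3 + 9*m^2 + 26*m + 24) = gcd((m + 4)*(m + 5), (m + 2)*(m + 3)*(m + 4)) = m + 4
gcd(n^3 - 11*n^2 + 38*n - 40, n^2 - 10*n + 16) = n - 2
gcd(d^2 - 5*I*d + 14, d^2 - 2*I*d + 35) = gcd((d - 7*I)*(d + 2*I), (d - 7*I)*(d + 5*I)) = d - 7*I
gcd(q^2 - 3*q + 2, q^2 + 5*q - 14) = q - 2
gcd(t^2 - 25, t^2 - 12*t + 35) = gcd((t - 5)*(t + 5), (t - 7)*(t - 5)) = t - 5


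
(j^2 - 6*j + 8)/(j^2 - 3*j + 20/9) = 9*(j^2 - 6*j + 8)/(9*j^2 - 27*j + 20)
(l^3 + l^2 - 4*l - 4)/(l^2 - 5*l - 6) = (l^2 - 4)/(l - 6)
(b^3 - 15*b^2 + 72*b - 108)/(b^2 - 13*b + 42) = (b^2 - 9*b + 18)/(b - 7)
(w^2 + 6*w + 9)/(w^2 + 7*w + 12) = (w + 3)/(w + 4)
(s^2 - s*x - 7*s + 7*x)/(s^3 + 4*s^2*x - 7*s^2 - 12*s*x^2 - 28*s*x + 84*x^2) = (-s + x)/(-s^2 - 4*s*x + 12*x^2)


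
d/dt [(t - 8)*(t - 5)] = 2*t - 13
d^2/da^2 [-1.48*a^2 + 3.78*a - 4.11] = -2.96000000000000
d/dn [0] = 0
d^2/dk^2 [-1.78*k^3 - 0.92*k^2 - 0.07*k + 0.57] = -10.68*k - 1.84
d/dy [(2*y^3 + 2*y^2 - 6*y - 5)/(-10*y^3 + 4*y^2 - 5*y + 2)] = (28*y^4 - 140*y^3 - 124*y^2 + 48*y - 37)/(100*y^6 - 80*y^5 + 116*y^4 - 80*y^3 + 41*y^2 - 20*y + 4)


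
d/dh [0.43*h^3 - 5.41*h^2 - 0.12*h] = 1.29*h^2 - 10.82*h - 0.12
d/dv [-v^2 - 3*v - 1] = -2*v - 3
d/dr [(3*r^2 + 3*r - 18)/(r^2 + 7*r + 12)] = 18/(r^2 + 8*r + 16)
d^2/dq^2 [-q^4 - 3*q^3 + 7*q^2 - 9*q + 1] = -12*q^2 - 18*q + 14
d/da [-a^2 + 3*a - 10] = 3 - 2*a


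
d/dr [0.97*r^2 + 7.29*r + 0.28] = 1.94*r + 7.29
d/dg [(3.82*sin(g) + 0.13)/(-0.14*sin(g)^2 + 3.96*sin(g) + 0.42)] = (0.5348*sin(g)^2 + 0.0364000000000004*sin(g) + 1.0896)*cos(g)/(0.0196*sin(g)^4 - 1.1088*sin(g)^3 + 15.564*sin(g)^2 + 3.3264*sin(g) + 0.1764)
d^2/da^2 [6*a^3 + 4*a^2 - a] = 36*a + 8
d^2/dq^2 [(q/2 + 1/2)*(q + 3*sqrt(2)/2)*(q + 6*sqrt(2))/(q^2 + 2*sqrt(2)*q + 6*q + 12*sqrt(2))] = (-55*sqrt(2)*q^3 + 52*q^3 - 684*q^2 + 360*sqrt(2)*q^2 - 1080*sqrt(2)*q + 1296*q - 1728 + 1440*sqrt(2))/(2*(q^6 + 6*sqrt(2)*q^5 + 18*q^5 + 132*q^4 + 108*sqrt(2)*q^4 + 648*q^3 + 664*sqrt(2)*q^3 + 1584*sqrt(2)*q^2 + 2592*q^2 + 1728*sqrt(2)*q + 5184*q + 3456*sqrt(2)))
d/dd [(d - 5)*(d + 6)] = 2*d + 1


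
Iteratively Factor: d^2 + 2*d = (d + 2)*(d)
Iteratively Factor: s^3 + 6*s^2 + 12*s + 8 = (s + 2)*(s^2 + 4*s + 4) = (s + 2)^2*(s + 2)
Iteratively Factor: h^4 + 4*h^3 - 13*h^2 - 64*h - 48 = (h + 3)*(h^3 + h^2 - 16*h - 16) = (h - 4)*(h + 3)*(h^2 + 5*h + 4) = (h - 4)*(h + 1)*(h + 3)*(h + 4)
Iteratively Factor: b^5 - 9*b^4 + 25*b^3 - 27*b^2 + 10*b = (b - 1)*(b^4 - 8*b^3 + 17*b^2 - 10*b) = (b - 1)^2*(b^3 - 7*b^2 + 10*b) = b*(b - 1)^2*(b^2 - 7*b + 10) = b*(b - 2)*(b - 1)^2*(b - 5)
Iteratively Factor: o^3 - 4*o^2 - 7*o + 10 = (o + 2)*(o^2 - 6*o + 5) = (o - 1)*(o + 2)*(o - 5)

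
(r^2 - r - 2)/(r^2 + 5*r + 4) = (r - 2)/(r + 4)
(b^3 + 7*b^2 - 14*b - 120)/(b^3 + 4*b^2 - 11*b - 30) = (b^2 + 2*b - 24)/(b^2 - b - 6)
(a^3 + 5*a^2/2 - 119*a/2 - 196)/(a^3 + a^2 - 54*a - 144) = (2*a^2 + 21*a + 49)/(2*(a^2 + 9*a + 18))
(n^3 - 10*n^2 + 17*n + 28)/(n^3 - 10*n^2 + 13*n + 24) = (n^2 - 11*n + 28)/(n^2 - 11*n + 24)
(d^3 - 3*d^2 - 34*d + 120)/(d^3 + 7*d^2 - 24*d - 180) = (d - 4)/(d + 6)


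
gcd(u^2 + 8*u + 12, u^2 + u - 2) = u + 2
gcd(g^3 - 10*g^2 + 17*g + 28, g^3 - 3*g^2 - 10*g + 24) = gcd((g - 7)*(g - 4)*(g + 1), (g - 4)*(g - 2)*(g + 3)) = g - 4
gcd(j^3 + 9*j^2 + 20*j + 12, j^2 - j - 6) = j + 2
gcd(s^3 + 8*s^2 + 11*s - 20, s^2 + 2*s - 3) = s - 1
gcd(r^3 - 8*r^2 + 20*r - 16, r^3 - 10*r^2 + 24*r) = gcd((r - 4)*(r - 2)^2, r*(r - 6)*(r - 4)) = r - 4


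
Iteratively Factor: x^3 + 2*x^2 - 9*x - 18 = (x + 3)*(x^2 - x - 6) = (x - 3)*(x + 3)*(x + 2)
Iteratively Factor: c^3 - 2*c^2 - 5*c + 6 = (c + 2)*(c^2 - 4*c + 3) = (c - 3)*(c + 2)*(c - 1)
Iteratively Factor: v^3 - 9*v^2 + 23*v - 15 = (v - 1)*(v^2 - 8*v + 15) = (v - 5)*(v - 1)*(v - 3)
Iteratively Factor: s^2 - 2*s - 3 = (s + 1)*(s - 3)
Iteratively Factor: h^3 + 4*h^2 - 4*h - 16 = (h - 2)*(h^2 + 6*h + 8) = (h - 2)*(h + 2)*(h + 4)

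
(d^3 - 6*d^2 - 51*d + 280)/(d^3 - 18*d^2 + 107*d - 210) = (d^2 - d - 56)/(d^2 - 13*d + 42)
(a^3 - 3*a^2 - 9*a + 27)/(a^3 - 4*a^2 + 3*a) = (a^2 - 9)/(a*(a - 1))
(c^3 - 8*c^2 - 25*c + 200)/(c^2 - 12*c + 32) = (c^2 - 25)/(c - 4)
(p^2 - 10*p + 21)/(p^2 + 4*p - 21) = (p - 7)/(p + 7)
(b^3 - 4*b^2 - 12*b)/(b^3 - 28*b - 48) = b/(b + 4)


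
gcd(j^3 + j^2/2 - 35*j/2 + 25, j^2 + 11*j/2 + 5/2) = j + 5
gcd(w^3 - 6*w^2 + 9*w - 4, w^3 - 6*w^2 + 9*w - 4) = w^3 - 6*w^2 + 9*w - 4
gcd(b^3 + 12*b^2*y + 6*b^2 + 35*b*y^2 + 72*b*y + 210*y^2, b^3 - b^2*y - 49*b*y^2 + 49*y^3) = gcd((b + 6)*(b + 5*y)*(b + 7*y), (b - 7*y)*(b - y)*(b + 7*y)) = b + 7*y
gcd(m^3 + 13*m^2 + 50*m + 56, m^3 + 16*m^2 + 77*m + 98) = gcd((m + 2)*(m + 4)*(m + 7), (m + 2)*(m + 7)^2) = m^2 + 9*m + 14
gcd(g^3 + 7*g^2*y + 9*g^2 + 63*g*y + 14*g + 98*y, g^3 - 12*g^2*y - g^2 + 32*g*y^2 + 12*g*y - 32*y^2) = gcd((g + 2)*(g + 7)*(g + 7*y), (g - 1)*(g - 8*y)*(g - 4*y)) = 1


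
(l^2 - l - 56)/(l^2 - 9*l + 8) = (l + 7)/(l - 1)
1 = 1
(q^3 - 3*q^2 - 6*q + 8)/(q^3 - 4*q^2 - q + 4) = (q + 2)/(q + 1)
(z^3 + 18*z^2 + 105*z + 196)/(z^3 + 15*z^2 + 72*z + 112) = (z + 7)/(z + 4)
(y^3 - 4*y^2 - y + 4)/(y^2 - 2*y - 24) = (-y^3 + 4*y^2 + y - 4)/(-y^2 + 2*y + 24)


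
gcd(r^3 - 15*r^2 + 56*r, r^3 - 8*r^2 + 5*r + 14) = r - 7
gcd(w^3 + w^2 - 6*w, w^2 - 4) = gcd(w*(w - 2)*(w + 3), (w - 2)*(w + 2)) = w - 2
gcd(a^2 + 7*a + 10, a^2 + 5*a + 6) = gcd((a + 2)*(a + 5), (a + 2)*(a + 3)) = a + 2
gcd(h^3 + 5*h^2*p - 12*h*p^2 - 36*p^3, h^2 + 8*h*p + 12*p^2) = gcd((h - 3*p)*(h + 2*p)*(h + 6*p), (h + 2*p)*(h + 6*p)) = h^2 + 8*h*p + 12*p^2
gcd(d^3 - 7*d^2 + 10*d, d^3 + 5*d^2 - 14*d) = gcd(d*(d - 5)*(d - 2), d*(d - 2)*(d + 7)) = d^2 - 2*d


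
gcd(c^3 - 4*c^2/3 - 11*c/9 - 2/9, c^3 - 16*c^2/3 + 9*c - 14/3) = c - 2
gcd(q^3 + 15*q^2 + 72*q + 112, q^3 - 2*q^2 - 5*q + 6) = 1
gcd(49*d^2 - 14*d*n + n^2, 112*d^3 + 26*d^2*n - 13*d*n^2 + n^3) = 7*d - n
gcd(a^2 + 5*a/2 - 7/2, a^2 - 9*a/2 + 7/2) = a - 1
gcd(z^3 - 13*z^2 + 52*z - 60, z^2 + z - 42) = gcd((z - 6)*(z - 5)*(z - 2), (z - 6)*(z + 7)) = z - 6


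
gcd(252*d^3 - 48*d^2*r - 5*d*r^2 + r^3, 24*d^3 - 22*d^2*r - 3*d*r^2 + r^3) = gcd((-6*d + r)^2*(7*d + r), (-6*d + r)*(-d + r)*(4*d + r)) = -6*d + r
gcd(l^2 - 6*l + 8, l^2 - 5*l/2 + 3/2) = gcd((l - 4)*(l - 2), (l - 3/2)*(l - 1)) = 1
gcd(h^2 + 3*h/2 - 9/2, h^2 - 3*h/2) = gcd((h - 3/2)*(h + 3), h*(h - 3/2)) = h - 3/2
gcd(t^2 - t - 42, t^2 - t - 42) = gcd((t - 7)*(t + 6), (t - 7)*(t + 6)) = t^2 - t - 42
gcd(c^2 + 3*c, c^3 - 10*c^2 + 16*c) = c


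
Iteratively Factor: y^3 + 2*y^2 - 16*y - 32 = (y + 4)*(y^2 - 2*y - 8) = (y - 4)*(y + 4)*(y + 2)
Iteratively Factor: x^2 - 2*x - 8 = (x - 4)*(x + 2)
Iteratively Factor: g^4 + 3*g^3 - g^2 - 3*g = (g + 1)*(g^3 + 2*g^2 - 3*g) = (g - 1)*(g + 1)*(g^2 + 3*g) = g*(g - 1)*(g + 1)*(g + 3)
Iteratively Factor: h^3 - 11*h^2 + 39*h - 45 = (h - 3)*(h^2 - 8*h + 15) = (h - 3)^2*(h - 5)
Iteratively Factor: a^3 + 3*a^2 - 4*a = (a - 1)*(a^2 + 4*a) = a*(a - 1)*(a + 4)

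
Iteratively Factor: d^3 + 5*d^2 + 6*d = (d + 2)*(d^2 + 3*d) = d*(d + 2)*(d + 3)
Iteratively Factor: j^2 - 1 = (j - 1)*(j + 1)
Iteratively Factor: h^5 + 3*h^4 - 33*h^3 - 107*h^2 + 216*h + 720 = (h + 3)*(h^4 - 33*h^2 - 8*h + 240) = (h + 3)*(h + 4)*(h^3 - 4*h^2 - 17*h + 60) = (h - 3)*(h + 3)*(h + 4)*(h^2 - h - 20) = (h - 3)*(h + 3)*(h + 4)^2*(h - 5)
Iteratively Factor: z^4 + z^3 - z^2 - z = (z + 1)*(z^3 - z) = z*(z + 1)*(z^2 - 1) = z*(z + 1)^2*(z - 1)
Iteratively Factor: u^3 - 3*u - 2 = (u + 1)*(u^2 - u - 2) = (u - 2)*(u + 1)*(u + 1)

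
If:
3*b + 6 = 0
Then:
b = -2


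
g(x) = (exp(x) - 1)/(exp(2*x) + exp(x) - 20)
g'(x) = (exp(x) - 1)*(-2*exp(2*x) - exp(x))/(exp(2*x) + exp(x) - 20)^2 + exp(x)/(exp(2*x) + exp(x) - 20)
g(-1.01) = 0.03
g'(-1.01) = -0.02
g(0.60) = -0.06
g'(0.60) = -0.15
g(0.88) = -0.12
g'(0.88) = -0.35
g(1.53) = 0.61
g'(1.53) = -4.06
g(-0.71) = 0.03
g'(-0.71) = -0.02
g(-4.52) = 0.05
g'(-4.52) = -0.00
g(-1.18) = 0.04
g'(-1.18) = -0.01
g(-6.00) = 0.05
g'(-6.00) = -0.00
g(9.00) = 0.00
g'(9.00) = 0.00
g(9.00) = 0.00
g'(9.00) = 0.00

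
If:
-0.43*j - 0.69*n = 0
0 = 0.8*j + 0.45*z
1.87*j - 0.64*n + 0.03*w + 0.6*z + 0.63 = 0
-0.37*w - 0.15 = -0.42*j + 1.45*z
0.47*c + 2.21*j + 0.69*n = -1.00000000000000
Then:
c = -0.51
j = -0.43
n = 0.27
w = -3.87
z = 0.76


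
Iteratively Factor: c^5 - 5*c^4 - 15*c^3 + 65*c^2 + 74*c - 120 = (c - 5)*(c^4 - 15*c^2 - 10*c + 24) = (c - 5)*(c - 4)*(c^3 + 4*c^2 + c - 6) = (c - 5)*(c - 4)*(c - 1)*(c^2 + 5*c + 6) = (c - 5)*(c - 4)*(c - 1)*(c + 3)*(c + 2)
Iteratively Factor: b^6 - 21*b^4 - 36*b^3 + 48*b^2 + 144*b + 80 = (b + 2)*(b^5 - 2*b^4 - 17*b^3 - 2*b^2 + 52*b + 40) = (b - 5)*(b + 2)*(b^4 + 3*b^3 - 2*b^2 - 12*b - 8) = (b - 5)*(b + 2)^2*(b^3 + b^2 - 4*b - 4) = (b - 5)*(b + 1)*(b + 2)^2*(b^2 - 4) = (b - 5)*(b - 2)*(b + 1)*(b + 2)^2*(b + 2)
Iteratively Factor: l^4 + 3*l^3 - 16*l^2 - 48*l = (l - 4)*(l^3 + 7*l^2 + 12*l) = (l - 4)*(l + 3)*(l^2 + 4*l) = (l - 4)*(l + 3)*(l + 4)*(l)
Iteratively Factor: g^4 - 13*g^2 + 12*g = (g - 1)*(g^3 + g^2 - 12*g) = (g - 3)*(g - 1)*(g^2 + 4*g) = (g - 3)*(g - 1)*(g + 4)*(g)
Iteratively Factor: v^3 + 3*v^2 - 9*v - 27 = (v - 3)*(v^2 + 6*v + 9) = (v - 3)*(v + 3)*(v + 3)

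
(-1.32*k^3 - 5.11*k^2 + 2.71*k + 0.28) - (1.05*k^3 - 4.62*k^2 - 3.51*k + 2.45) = -2.37*k^3 - 0.49*k^2 + 6.22*k - 2.17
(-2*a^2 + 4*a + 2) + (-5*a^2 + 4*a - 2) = -7*a^2 + 8*a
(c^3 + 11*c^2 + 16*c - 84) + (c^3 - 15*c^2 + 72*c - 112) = 2*c^3 - 4*c^2 + 88*c - 196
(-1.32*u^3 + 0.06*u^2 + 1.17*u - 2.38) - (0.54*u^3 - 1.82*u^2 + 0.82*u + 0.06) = -1.86*u^3 + 1.88*u^2 + 0.35*u - 2.44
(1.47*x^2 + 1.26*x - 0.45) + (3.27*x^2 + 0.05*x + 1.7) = 4.74*x^2 + 1.31*x + 1.25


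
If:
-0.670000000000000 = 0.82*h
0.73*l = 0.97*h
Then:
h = -0.82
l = -1.09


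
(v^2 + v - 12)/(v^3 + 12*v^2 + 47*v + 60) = (v - 3)/(v^2 + 8*v + 15)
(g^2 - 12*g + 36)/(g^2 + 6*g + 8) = (g^2 - 12*g + 36)/(g^2 + 6*g + 8)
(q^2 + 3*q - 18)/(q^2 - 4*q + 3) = (q + 6)/(q - 1)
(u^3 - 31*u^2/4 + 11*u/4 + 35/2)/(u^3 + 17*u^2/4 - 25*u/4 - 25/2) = (u - 7)/(u + 5)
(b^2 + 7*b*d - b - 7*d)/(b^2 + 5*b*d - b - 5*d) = (b + 7*d)/(b + 5*d)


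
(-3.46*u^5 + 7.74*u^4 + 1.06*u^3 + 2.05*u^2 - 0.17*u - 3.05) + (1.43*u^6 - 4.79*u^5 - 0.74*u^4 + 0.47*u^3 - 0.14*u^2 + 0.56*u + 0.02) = 1.43*u^6 - 8.25*u^5 + 7.0*u^4 + 1.53*u^3 + 1.91*u^2 + 0.39*u - 3.03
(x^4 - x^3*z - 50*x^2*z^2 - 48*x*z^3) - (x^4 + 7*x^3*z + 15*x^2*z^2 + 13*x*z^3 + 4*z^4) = -8*x^3*z - 65*x^2*z^2 - 61*x*z^3 - 4*z^4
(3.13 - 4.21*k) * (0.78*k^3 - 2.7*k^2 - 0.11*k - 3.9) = -3.2838*k^4 + 13.8084*k^3 - 7.9879*k^2 + 16.0747*k - 12.207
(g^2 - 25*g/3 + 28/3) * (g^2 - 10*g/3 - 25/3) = g^4 - 35*g^3/3 + 259*g^2/9 + 115*g/3 - 700/9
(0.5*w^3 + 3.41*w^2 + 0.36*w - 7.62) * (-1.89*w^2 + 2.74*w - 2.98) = -0.945*w^5 - 5.0749*w^4 + 7.173*w^3 + 5.2264*w^2 - 21.9516*w + 22.7076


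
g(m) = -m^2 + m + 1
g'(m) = 1 - 2*m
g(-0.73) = -0.26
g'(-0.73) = 2.46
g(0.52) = 1.25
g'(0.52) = -0.04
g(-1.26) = -1.85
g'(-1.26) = 3.52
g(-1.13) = -1.41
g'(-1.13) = 3.26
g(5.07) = -19.63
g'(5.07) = -9.14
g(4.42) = -14.12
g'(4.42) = -7.84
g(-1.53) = -2.87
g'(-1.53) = 4.06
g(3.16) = -5.83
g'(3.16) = -5.32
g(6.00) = -29.00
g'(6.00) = -11.00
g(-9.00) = -89.00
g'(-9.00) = 19.00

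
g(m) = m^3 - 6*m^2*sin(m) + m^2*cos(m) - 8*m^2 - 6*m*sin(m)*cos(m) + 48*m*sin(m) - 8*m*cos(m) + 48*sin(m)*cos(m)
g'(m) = -m^2*sin(m) - 6*m^2*cos(m) + 3*m^2 + 6*m*sin(m)^2 - 4*m*sin(m) - 6*m*cos(m)^2 + 50*m*cos(m) - 16*m - 48*sin(m)^2 - 6*sin(m)*cos(m) + 48*sin(m) + 48*cos(m)^2 - 8*cos(m)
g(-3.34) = -221.58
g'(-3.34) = 397.90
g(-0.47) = -8.02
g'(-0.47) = -11.18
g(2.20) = 24.78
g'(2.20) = -43.68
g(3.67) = -81.35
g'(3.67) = -99.93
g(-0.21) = -6.56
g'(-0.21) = 21.17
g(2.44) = 13.35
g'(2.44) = -51.61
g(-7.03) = -279.56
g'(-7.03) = -228.88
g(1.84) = 38.24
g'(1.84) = -30.50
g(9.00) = 52.80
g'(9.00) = 108.94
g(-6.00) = -541.64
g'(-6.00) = -219.80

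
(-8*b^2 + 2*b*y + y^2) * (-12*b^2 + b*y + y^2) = 96*b^4 - 32*b^3*y - 18*b^2*y^2 + 3*b*y^3 + y^4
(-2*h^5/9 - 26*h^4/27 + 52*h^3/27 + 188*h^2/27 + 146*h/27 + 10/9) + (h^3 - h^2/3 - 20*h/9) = -2*h^5/9 - 26*h^4/27 + 79*h^3/27 + 179*h^2/27 + 86*h/27 + 10/9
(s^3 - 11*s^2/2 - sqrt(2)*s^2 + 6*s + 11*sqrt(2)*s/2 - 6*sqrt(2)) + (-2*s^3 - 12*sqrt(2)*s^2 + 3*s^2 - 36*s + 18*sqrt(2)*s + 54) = -s^3 - 13*sqrt(2)*s^2 - 5*s^2/2 - 30*s + 47*sqrt(2)*s/2 - 6*sqrt(2) + 54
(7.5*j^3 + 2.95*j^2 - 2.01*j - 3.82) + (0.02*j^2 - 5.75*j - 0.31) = 7.5*j^3 + 2.97*j^2 - 7.76*j - 4.13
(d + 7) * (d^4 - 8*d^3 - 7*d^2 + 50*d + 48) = d^5 - d^4 - 63*d^3 + d^2 + 398*d + 336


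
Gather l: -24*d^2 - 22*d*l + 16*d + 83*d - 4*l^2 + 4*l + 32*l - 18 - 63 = -24*d^2 + 99*d - 4*l^2 + l*(36 - 22*d) - 81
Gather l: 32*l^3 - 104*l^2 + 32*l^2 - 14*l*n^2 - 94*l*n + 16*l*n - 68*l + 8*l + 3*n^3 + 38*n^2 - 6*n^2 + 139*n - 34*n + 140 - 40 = 32*l^3 - 72*l^2 + l*(-14*n^2 - 78*n - 60) + 3*n^3 + 32*n^2 + 105*n + 100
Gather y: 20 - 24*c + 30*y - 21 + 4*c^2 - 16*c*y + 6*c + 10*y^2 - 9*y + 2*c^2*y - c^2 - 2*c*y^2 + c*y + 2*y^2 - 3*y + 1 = 3*c^2 - 18*c + y^2*(12 - 2*c) + y*(2*c^2 - 15*c + 18)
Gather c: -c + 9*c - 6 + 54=8*c + 48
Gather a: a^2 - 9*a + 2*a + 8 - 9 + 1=a^2 - 7*a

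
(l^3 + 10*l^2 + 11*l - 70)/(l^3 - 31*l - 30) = (l^2 + 5*l - 14)/(l^2 - 5*l - 6)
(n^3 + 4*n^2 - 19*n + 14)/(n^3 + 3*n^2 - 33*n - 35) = (n^2 - 3*n + 2)/(n^2 - 4*n - 5)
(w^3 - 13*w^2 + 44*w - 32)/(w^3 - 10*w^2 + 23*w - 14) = (w^2 - 12*w + 32)/(w^2 - 9*w + 14)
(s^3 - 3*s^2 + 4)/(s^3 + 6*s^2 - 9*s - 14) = (s - 2)/(s + 7)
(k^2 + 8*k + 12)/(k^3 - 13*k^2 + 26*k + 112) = (k + 6)/(k^2 - 15*k + 56)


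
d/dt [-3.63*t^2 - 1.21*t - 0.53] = -7.26*t - 1.21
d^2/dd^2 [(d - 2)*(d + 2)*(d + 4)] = 6*d + 8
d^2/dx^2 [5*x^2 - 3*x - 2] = 10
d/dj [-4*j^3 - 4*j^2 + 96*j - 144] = -12*j^2 - 8*j + 96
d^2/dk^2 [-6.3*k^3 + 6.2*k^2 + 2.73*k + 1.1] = 12.4 - 37.8*k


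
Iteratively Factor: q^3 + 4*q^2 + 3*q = (q + 3)*(q^2 + q) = (q + 1)*(q + 3)*(q)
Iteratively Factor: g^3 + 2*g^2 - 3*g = (g + 3)*(g^2 - g) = g*(g + 3)*(g - 1)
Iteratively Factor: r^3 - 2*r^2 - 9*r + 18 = (r + 3)*(r^2 - 5*r + 6) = (r - 3)*(r + 3)*(r - 2)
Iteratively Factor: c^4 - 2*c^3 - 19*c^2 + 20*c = (c - 5)*(c^3 + 3*c^2 - 4*c) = (c - 5)*(c - 1)*(c^2 + 4*c) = (c - 5)*(c - 1)*(c + 4)*(c)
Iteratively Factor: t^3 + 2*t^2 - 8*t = (t - 2)*(t^2 + 4*t) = (t - 2)*(t + 4)*(t)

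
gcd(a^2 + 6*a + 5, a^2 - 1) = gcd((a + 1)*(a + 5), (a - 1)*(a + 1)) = a + 1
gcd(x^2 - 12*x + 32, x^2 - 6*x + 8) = x - 4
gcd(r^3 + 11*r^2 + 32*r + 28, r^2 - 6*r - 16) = r + 2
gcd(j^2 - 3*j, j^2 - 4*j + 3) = j - 3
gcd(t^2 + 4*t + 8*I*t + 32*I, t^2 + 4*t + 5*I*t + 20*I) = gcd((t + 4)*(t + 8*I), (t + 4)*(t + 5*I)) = t + 4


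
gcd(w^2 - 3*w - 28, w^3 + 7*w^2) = 1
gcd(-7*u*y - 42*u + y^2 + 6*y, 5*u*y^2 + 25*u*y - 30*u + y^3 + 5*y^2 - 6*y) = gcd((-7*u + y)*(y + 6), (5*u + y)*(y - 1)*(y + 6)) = y + 6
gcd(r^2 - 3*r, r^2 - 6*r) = r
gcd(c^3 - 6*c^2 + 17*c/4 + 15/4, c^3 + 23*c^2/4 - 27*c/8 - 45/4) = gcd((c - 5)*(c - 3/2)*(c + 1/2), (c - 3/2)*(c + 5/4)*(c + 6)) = c - 3/2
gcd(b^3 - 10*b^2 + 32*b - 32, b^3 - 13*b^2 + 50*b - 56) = b^2 - 6*b + 8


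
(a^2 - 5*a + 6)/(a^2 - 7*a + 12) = (a - 2)/(a - 4)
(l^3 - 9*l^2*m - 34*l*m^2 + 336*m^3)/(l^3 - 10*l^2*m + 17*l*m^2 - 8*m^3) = (l^2 - l*m - 42*m^2)/(l^2 - 2*l*m + m^2)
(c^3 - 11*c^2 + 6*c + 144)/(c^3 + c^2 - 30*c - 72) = (c - 8)/(c + 4)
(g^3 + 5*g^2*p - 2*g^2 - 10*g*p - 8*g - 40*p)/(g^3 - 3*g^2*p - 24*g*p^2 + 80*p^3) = (g^2 - 2*g - 8)/(g^2 - 8*g*p + 16*p^2)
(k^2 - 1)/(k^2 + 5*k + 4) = (k - 1)/(k + 4)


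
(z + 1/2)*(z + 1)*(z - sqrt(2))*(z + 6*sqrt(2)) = z^4 + 3*z^3/2 + 5*sqrt(2)*z^3 - 23*z^2/2 + 15*sqrt(2)*z^2/2 - 18*z + 5*sqrt(2)*z/2 - 6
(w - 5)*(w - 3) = w^2 - 8*w + 15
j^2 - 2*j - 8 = (j - 4)*(j + 2)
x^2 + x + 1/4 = (x + 1/2)^2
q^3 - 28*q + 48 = (q - 4)*(q - 2)*(q + 6)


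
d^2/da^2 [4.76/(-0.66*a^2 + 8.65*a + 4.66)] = (-4.146912*a^2 + 54.34968*a + 4.76*(1.32*a - 8.65)*(2.64*a - 17.3) + 29.279712)/(-0.66*a^2 + 8.65*a + 4.66)^3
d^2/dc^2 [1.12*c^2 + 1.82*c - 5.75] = 2.24000000000000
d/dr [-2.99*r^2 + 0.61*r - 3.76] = 0.61 - 5.98*r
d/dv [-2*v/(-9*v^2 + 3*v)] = -2/(3*v - 1)^2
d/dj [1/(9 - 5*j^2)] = 10*j/(5*j^2 - 9)^2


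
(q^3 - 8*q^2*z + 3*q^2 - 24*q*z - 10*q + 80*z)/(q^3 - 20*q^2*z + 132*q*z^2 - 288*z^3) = (q^2 + 3*q - 10)/(q^2 - 12*q*z + 36*z^2)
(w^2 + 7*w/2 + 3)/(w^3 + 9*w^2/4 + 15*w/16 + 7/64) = 32*(2*w^2 + 7*w + 6)/(64*w^3 + 144*w^2 + 60*w + 7)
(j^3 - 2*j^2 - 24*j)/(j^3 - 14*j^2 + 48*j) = (j + 4)/(j - 8)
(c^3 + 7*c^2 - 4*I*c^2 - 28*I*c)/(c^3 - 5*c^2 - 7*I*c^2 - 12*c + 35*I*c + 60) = c*(c + 7)/(c^2 - c*(5 + 3*I) + 15*I)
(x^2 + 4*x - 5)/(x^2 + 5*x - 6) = (x + 5)/(x + 6)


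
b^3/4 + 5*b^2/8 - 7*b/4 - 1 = (b/4 + 1)*(b - 2)*(b + 1/2)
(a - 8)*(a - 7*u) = a^2 - 7*a*u - 8*a + 56*u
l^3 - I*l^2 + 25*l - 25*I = (l - 5*I)*(l - I)*(l + 5*I)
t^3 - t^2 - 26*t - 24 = (t - 6)*(t + 1)*(t + 4)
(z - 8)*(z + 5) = z^2 - 3*z - 40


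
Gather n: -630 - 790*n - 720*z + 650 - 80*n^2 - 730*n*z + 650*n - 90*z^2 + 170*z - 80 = -80*n^2 + n*(-730*z - 140) - 90*z^2 - 550*z - 60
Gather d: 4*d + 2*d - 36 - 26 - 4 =6*d - 66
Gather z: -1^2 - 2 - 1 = -4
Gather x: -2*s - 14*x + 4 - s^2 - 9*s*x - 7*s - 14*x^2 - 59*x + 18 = -s^2 - 9*s - 14*x^2 + x*(-9*s - 73) + 22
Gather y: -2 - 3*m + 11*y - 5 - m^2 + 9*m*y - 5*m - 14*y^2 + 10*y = -m^2 - 8*m - 14*y^2 + y*(9*m + 21) - 7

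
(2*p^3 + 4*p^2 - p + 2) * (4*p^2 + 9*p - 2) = 8*p^5 + 34*p^4 + 28*p^3 - 9*p^2 + 20*p - 4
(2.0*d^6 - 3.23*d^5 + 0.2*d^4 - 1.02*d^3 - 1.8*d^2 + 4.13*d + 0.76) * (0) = 0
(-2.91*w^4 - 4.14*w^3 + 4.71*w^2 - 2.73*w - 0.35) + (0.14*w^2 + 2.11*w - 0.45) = -2.91*w^4 - 4.14*w^3 + 4.85*w^2 - 0.62*w - 0.8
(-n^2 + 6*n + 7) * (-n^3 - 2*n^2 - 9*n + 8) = n^5 - 4*n^4 - 10*n^3 - 76*n^2 - 15*n + 56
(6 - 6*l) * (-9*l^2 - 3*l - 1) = 54*l^3 - 36*l^2 - 12*l - 6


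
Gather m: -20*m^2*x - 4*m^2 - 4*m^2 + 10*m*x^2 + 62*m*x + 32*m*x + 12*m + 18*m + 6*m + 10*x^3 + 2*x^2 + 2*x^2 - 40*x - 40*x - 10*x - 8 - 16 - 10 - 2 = m^2*(-20*x - 8) + m*(10*x^2 + 94*x + 36) + 10*x^3 + 4*x^2 - 90*x - 36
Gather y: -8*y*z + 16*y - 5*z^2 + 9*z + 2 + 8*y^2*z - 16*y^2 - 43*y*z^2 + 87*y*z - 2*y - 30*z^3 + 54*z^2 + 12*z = y^2*(8*z - 16) + y*(-43*z^2 + 79*z + 14) - 30*z^3 + 49*z^2 + 21*z + 2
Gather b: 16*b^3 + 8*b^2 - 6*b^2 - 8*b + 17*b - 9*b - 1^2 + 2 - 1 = 16*b^3 + 2*b^2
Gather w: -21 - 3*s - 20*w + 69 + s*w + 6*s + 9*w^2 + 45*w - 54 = 3*s + 9*w^2 + w*(s + 25) - 6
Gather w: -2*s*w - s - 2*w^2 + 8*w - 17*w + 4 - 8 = -s - 2*w^2 + w*(-2*s - 9) - 4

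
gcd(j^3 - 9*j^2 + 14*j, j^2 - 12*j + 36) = 1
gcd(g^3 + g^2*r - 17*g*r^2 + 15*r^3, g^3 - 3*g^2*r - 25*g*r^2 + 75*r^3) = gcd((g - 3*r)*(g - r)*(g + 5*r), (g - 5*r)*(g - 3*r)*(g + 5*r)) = -g^2 - 2*g*r + 15*r^2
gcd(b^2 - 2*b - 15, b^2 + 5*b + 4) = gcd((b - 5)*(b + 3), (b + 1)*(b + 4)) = 1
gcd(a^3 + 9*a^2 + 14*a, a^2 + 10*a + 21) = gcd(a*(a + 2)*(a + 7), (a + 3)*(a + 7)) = a + 7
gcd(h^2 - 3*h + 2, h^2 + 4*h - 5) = h - 1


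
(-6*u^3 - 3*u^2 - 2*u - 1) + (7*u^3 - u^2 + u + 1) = u^3 - 4*u^2 - u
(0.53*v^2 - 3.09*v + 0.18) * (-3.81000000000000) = -2.0193*v^2 + 11.7729*v - 0.6858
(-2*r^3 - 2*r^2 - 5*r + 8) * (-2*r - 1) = 4*r^4 + 6*r^3 + 12*r^2 - 11*r - 8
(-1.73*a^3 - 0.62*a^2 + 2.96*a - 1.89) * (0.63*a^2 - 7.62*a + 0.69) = -1.0899*a^5 + 12.792*a^4 + 5.3955*a^3 - 24.1737*a^2 + 16.4442*a - 1.3041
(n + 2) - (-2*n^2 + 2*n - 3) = 2*n^2 - n + 5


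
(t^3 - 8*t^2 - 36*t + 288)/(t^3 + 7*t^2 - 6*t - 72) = (t^2 - 14*t + 48)/(t^2 + t - 12)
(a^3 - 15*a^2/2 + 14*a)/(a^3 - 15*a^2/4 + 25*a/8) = 4*(2*a^2 - 15*a + 28)/(8*a^2 - 30*a + 25)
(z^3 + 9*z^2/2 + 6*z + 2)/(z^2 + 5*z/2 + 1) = z + 2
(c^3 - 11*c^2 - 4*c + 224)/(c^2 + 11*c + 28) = (c^2 - 15*c + 56)/(c + 7)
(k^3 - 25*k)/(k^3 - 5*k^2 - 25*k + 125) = k/(k - 5)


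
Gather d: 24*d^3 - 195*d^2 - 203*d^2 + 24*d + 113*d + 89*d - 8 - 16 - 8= 24*d^3 - 398*d^2 + 226*d - 32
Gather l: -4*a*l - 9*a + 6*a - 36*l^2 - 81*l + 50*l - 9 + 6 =-3*a - 36*l^2 + l*(-4*a - 31) - 3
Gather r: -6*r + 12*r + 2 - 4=6*r - 2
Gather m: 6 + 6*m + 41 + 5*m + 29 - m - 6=10*m + 70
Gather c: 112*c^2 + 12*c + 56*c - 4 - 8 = 112*c^2 + 68*c - 12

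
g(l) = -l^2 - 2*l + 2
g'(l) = -2*l - 2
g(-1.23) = 2.95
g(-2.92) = -0.69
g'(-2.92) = 3.84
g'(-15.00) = 28.00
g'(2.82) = -7.64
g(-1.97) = 2.06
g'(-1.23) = 0.46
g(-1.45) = 2.80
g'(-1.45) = 0.90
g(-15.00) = -193.00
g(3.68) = -18.90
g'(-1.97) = 1.94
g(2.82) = -11.59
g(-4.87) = -11.98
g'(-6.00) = 10.00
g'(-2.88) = 3.76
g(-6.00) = -22.00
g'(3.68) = -9.36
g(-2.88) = -0.53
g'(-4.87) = 7.74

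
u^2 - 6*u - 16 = (u - 8)*(u + 2)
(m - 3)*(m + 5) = m^2 + 2*m - 15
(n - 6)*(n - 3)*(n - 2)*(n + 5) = n^4 - 6*n^3 - 19*n^2 + 144*n - 180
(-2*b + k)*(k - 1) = -2*b*k + 2*b + k^2 - k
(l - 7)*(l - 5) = l^2 - 12*l + 35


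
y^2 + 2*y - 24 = (y - 4)*(y + 6)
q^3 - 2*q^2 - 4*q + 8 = (q - 2)^2*(q + 2)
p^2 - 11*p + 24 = (p - 8)*(p - 3)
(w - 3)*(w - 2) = w^2 - 5*w + 6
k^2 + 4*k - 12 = (k - 2)*(k + 6)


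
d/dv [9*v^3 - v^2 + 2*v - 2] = 27*v^2 - 2*v + 2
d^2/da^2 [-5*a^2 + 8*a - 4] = -10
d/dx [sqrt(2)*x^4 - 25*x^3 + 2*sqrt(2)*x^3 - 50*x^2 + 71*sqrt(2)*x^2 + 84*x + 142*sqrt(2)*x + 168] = 4*sqrt(2)*x^3 - 75*x^2 + 6*sqrt(2)*x^2 - 100*x + 142*sqrt(2)*x + 84 + 142*sqrt(2)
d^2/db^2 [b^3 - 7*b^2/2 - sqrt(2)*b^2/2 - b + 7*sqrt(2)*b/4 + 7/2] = 6*b - 7 - sqrt(2)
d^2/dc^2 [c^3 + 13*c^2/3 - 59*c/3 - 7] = 6*c + 26/3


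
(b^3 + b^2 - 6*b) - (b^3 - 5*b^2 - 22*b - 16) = 6*b^2 + 16*b + 16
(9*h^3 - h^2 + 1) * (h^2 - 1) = 9*h^5 - h^4 - 9*h^3 + 2*h^2 - 1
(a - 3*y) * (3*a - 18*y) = 3*a^2 - 27*a*y + 54*y^2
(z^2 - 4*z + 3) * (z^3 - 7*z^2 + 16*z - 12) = z^5 - 11*z^4 + 47*z^3 - 97*z^2 + 96*z - 36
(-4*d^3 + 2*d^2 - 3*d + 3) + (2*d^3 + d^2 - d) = -2*d^3 + 3*d^2 - 4*d + 3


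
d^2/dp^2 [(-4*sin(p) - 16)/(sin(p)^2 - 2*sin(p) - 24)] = 4*(sin(p)^2 + 6*sin(p) - 2)/(sin(p) - 6)^3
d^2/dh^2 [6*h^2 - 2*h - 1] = 12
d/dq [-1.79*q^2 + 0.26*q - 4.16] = 0.26 - 3.58*q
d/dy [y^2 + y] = 2*y + 1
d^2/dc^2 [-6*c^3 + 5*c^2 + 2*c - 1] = 10 - 36*c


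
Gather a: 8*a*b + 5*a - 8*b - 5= a*(8*b + 5) - 8*b - 5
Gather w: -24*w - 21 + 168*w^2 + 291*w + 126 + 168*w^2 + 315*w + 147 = 336*w^2 + 582*w + 252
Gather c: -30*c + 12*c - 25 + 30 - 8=-18*c - 3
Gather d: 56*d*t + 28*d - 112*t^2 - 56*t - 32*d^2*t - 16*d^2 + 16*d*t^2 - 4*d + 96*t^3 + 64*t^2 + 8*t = d^2*(-32*t - 16) + d*(16*t^2 + 56*t + 24) + 96*t^3 - 48*t^2 - 48*t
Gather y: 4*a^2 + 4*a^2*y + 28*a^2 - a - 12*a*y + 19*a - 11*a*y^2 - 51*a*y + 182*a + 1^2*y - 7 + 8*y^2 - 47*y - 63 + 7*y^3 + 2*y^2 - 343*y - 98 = 32*a^2 + 200*a + 7*y^3 + y^2*(10 - 11*a) + y*(4*a^2 - 63*a - 389) - 168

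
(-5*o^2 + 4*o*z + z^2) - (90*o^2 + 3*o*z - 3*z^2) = -95*o^2 + o*z + 4*z^2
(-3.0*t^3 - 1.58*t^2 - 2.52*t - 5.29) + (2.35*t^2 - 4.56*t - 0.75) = -3.0*t^3 + 0.77*t^2 - 7.08*t - 6.04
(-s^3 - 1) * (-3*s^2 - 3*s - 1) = 3*s^5 + 3*s^4 + s^3 + 3*s^2 + 3*s + 1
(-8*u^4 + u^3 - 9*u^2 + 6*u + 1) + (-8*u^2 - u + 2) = -8*u^4 + u^3 - 17*u^2 + 5*u + 3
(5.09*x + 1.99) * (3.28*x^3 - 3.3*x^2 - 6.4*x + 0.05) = 16.6952*x^4 - 10.2698*x^3 - 39.143*x^2 - 12.4815*x + 0.0995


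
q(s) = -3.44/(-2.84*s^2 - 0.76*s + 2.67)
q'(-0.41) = 0.86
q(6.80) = 0.03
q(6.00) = 0.03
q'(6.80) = -0.01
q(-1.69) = 0.83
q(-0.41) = -1.37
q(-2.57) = 0.24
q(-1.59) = 1.04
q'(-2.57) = 0.24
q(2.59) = 0.19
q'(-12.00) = 0.00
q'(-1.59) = 2.61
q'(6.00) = -0.01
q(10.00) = 0.01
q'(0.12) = -0.77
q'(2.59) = -0.16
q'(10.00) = -0.00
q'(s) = -3.44*(5.68*s + 0.76)/(-2.84*s^2 - 0.76*s + 2.67)^2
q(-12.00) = 0.01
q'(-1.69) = 1.76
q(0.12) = -1.36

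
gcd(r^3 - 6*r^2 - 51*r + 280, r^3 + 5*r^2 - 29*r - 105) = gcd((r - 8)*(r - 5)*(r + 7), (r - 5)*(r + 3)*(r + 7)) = r^2 + 2*r - 35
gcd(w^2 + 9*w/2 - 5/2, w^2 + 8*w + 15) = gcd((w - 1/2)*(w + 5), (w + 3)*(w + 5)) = w + 5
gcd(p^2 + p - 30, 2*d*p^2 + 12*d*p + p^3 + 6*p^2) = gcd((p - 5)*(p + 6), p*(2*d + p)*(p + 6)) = p + 6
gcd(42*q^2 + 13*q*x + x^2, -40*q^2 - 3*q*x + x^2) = 1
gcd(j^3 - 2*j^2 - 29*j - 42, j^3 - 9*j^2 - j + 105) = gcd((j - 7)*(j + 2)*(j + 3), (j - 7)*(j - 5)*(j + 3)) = j^2 - 4*j - 21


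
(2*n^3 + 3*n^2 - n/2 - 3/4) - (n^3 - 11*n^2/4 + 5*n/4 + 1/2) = n^3 + 23*n^2/4 - 7*n/4 - 5/4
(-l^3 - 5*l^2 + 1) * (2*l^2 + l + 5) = -2*l^5 - 11*l^4 - 10*l^3 - 23*l^2 + l + 5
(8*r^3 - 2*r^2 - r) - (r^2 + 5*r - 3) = 8*r^3 - 3*r^2 - 6*r + 3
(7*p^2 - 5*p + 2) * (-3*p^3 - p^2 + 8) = -21*p^5 + 8*p^4 - p^3 + 54*p^2 - 40*p + 16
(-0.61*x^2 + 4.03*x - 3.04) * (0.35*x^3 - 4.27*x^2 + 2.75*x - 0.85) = -0.2135*x^5 + 4.0152*x^4 - 19.9496*x^3 + 24.5818*x^2 - 11.7855*x + 2.584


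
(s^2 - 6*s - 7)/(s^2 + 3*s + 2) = (s - 7)/(s + 2)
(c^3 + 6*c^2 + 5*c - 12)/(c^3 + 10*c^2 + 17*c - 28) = (c + 3)/(c + 7)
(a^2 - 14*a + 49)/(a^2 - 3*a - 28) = (a - 7)/(a + 4)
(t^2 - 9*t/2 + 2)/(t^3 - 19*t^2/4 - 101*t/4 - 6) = 2*(-2*t^2 + 9*t - 4)/(-4*t^3 + 19*t^2 + 101*t + 24)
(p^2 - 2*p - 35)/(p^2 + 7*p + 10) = (p - 7)/(p + 2)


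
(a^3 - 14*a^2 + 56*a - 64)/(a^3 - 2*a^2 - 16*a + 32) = (a - 8)/(a + 4)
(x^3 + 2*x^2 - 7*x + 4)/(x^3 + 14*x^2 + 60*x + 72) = (x^3 + 2*x^2 - 7*x + 4)/(x^3 + 14*x^2 + 60*x + 72)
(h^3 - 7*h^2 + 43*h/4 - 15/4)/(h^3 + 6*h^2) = (4*h^3 - 28*h^2 + 43*h - 15)/(4*h^2*(h + 6))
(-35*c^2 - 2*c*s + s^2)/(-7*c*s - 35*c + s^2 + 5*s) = (5*c + s)/(s + 5)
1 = 1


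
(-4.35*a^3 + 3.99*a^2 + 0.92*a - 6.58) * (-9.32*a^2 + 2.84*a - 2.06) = 40.542*a^5 - 49.5408*a^4 + 11.7182*a^3 + 55.719*a^2 - 20.5824*a + 13.5548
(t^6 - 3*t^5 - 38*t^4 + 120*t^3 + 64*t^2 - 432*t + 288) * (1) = t^6 - 3*t^5 - 38*t^4 + 120*t^3 + 64*t^2 - 432*t + 288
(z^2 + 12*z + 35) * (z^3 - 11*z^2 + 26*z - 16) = z^5 + z^4 - 71*z^3 - 89*z^2 + 718*z - 560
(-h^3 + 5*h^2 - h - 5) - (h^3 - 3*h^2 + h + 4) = -2*h^3 + 8*h^2 - 2*h - 9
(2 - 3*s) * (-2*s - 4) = 6*s^2 + 8*s - 8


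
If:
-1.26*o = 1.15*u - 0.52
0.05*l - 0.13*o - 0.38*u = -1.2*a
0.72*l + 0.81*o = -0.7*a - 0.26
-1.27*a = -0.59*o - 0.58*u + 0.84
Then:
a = -0.59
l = -4.04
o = 3.78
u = -3.69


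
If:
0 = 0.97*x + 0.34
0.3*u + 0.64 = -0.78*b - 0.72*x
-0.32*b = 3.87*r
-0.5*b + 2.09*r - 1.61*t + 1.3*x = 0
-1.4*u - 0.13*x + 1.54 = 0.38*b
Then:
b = -1.04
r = 0.09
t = 0.15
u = 1.42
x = -0.35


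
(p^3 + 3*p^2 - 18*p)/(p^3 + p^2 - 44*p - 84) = p*(p - 3)/(p^2 - 5*p - 14)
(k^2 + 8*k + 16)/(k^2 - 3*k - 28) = (k + 4)/(k - 7)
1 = 1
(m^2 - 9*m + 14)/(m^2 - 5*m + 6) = (m - 7)/(m - 3)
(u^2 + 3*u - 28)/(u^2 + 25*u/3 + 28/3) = 3*(u - 4)/(3*u + 4)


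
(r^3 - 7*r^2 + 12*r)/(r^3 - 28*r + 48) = r*(r - 3)/(r^2 + 4*r - 12)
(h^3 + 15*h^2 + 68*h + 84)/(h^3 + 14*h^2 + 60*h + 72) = (h + 7)/(h + 6)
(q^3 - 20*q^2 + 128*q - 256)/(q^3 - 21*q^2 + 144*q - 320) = (q - 4)/(q - 5)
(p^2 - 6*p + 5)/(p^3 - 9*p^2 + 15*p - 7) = (p - 5)/(p^2 - 8*p + 7)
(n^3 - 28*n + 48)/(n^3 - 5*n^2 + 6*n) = (n^2 + 2*n - 24)/(n*(n - 3))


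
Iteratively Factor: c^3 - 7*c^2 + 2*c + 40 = (c - 4)*(c^2 - 3*c - 10) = (c - 4)*(c + 2)*(c - 5)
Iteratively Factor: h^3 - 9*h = (h + 3)*(h^2 - 3*h) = h*(h + 3)*(h - 3)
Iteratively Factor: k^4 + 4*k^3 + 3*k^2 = (k + 3)*(k^3 + k^2) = k*(k + 3)*(k^2 + k) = k*(k + 1)*(k + 3)*(k)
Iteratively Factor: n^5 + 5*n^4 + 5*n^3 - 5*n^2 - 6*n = (n)*(n^4 + 5*n^3 + 5*n^2 - 5*n - 6) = n*(n + 1)*(n^3 + 4*n^2 + n - 6) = n*(n - 1)*(n + 1)*(n^2 + 5*n + 6) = n*(n - 1)*(n + 1)*(n + 2)*(n + 3)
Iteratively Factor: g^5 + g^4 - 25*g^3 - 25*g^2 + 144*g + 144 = (g - 4)*(g^4 + 5*g^3 - 5*g^2 - 45*g - 36) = (g - 4)*(g + 3)*(g^3 + 2*g^2 - 11*g - 12) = (g - 4)*(g + 1)*(g + 3)*(g^2 + g - 12) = (g - 4)*(g - 3)*(g + 1)*(g + 3)*(g + 4)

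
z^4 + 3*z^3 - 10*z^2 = z^2*(z - 2)*(z + 5)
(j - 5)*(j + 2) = j^2 - 3*j - 10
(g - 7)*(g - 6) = g^2 - 13*g + 42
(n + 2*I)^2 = n^2 + 4*I*n - 4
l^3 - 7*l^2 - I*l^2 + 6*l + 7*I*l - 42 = (l - 7)*(l - 3*I)*(l + 2*I)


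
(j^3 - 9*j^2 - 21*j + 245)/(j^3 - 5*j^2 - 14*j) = (j^2 - 2*j - 35)/(j*(j + 2))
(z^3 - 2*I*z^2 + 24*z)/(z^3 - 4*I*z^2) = (z^2 - 2*I*z + 24)/(z*(z - 4*I))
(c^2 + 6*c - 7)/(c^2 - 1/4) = 4*(c^2 + 6*c - 7)/(4*c^2 - 1)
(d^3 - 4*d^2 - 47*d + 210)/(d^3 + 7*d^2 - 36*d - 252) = (d - 5)/(d + 6)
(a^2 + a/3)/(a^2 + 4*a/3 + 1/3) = a/(a + 1)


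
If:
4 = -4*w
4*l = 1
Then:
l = 1/4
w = -1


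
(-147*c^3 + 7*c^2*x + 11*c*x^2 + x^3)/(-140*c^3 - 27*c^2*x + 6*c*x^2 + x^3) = (-21*c^2 + 4*c*x + x^2)/(-20*c^2 - c*x + x^2)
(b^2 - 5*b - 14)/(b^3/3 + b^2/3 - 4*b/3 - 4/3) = 3*(b - 7)/(b^2 - b - 2)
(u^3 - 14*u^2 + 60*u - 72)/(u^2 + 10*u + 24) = (u^3 - 14*u^2 + 60*u - 72)/(u^2 + 10*u + 24)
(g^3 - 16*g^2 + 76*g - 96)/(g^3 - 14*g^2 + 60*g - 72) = (g - 8)/(g - 6)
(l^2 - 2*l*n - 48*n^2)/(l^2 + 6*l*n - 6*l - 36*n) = (l - 8*n)/(l - 6)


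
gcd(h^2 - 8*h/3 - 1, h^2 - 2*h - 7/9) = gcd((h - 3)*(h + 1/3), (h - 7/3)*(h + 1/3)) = h + 1/3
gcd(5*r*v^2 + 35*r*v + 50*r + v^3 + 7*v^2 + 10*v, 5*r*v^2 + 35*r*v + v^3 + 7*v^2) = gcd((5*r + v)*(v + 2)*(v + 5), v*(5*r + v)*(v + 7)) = 5*r + v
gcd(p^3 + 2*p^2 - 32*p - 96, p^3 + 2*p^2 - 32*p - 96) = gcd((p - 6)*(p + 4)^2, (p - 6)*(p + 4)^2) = p^3 + 2*p^2 - 32*p - 96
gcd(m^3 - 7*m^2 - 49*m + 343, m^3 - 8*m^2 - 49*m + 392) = m^2 - 49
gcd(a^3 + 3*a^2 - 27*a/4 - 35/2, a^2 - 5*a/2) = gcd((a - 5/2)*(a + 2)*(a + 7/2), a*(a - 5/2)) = a - 5/2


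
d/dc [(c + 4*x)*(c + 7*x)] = 2*c + 11*x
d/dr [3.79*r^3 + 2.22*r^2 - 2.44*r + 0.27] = 11.37*r^2 + 4.44*r - 2.44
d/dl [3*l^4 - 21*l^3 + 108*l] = 12*l^3 - 63*l^2 + 108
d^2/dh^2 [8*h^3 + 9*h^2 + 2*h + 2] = 48*h + 18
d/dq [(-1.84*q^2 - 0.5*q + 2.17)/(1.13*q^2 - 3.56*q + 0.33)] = (7.1154*q^2 - 6.1186*q + 7.5602)/(1.2769*q^4 - 8.0456*q^3 + 13.4194*q^2 - 2.3496*q + 0.1089)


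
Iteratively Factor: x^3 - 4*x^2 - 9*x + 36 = (x - 3)*(x^2 - x - 12) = (x - 4)*(x - 3)*(x + 3)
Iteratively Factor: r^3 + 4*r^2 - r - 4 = (r - 1)*(r^2 + 5*r + 4) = (r - 1)*(r + 4)*(r + 1)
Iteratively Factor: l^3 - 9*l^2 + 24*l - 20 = (l - 5)*(l^2 - 4*l + 4) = (l - 5)*(l - 2)*(l - 2)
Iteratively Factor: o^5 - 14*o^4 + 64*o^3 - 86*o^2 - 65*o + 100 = (o - 4)*(o^4 - 10*o^3 + 24*o^2 + 10*o - 25) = (o - 5)*(o - 4)*(o^3 - 5*o^2 - o + 5) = (o - 5)^2*(o - 4)*(o^2 - 1) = (o - 5)^2*(o - 4)*(o - 1)*(o + 1)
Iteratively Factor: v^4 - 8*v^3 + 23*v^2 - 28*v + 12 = (v - 3)*(v^3 - 5*v^2 + 8*v - 4) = (v - 3)*(v - 2)*(v^2 - 3*v + 2) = (v - 3)*(v - 2)^2*(v - 1)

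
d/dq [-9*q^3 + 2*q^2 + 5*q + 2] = -27*q^2 + 4*q + 5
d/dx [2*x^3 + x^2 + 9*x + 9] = 6*x^2 + 2*x + 9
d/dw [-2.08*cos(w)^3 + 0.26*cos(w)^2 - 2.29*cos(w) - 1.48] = (6.24*cos(w)^2 - 0.52*cos(w) + 2.29)*sin(w)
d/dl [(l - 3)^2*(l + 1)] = (l - 3)*(3*l - 1)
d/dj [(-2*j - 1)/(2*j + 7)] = -12/(2*j + 7)^2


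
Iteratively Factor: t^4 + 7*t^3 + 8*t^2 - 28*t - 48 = (t + 2)*(t^3 + 5*t^2 - 2*t - 24) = (t + 2)*(t + 3)*(t^2 + 2*t - 8) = (t - 2)*(t + 2)*(t + 3)*(t + 4)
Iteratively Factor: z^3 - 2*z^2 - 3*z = (z - 3)*(z^2 + z) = (z - 3)*(z + 1)*(z)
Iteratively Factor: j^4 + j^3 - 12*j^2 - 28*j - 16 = (j + 1)*(j^3 - 12*j - 16) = (j + 1)*(j + 2)*(j^2 - 2*j - 8) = (j + 1)*(j + 2)^2*(j - 4)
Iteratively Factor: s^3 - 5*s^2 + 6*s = (s - 3)*(s^2 - 2*s) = (s - 3)*(s - 2)*(s)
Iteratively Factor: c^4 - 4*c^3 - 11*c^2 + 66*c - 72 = (c - 3)*(c^3 - c^2 - 14*c + 24) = (c - 3)*(c + 4)*(c^2 - 5*c + 6) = (c - 3)*(c - 2)*(c + 4)*(c - 3)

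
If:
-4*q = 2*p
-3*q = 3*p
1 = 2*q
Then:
No Solution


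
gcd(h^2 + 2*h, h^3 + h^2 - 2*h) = h^2 + 2*h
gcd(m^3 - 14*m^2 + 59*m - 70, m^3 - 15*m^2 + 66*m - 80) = m^2 - 7*m + 10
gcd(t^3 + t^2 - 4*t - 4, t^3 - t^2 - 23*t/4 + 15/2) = t - 2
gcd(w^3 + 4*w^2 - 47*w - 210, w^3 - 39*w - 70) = w^2 - 2*w - 35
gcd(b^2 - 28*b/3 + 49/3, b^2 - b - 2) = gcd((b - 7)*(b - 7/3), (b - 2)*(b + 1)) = 1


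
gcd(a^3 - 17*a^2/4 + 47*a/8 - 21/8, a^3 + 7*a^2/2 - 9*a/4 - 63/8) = a - 3/2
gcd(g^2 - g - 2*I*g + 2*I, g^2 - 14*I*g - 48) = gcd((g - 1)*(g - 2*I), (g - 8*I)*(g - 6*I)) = 1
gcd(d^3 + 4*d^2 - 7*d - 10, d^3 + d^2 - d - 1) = d + 1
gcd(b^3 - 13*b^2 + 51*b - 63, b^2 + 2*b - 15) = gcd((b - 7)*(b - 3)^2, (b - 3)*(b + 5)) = b - 3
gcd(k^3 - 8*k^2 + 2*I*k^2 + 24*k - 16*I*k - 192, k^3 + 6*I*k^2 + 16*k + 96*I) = k^2 + 2*I*k + 24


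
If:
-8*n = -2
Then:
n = 1/4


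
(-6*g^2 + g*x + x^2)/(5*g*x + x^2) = (-6*g^2 + g*x + x^2)/(x*(5*g + x))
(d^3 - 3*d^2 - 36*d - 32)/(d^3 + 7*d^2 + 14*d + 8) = (d - 8)/(d + 2)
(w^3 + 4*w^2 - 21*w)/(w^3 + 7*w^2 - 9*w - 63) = w/(w + 3)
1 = 1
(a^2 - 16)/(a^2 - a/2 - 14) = 2*(a + 4)/(2*a + 7)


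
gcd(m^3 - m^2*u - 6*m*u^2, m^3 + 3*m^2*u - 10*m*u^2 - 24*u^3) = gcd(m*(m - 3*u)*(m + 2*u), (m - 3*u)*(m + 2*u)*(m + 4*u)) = -m^2 + m*u + 6*u^2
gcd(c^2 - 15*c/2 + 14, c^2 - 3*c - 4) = c - 4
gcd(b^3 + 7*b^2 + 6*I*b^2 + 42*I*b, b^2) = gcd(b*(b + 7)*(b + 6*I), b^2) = b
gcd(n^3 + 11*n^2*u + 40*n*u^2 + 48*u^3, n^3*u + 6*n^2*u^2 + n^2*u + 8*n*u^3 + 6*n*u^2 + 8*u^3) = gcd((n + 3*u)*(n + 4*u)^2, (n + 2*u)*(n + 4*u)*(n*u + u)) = n + 4*u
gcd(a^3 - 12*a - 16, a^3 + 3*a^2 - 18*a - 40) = a^2 - 2*a - 8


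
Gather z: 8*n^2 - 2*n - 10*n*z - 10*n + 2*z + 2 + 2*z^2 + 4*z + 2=8*n^2 - 12*n + 2*z^2 + z*(6 - 10*n) + 4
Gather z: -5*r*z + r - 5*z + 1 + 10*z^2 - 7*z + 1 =r + 10*z^2 + z*(-5*r - 12) + 2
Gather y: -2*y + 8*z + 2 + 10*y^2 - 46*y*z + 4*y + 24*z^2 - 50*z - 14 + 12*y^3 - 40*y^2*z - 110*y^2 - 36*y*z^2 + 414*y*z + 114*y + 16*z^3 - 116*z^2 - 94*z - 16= 12*y^3 + y^2*(-40*z - 100) + y*(-36*z^2 + 368*z + 116) + 16*z^3 - 92*z^2 - 136*z - 28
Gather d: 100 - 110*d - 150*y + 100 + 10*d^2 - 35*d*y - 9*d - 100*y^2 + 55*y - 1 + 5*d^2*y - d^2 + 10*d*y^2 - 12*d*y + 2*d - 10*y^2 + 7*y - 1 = d^2*(5*y + 9) + d*(10*y^2 - 47*y - 117) - 110*y^2 - 88*y + 198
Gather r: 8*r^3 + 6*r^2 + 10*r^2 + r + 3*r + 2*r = 8*r^3 + 16*r^2 + 6*r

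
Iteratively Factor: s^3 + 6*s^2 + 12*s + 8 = (s + 2)*(s^2 + 4*s + 4) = (s + 2)^2*(s + 2)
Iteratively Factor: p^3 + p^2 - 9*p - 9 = (p + 1)*(p^2 - 9) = (p + 1)*(p + 3)*(p - 3)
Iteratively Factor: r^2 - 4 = (r - 2)*(r + 2)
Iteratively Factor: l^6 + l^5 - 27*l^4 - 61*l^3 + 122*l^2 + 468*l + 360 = (l + 3)*(l^5 - 2*l^4 - 21*l^3 + 2*l^2 + 116*l + 120) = (l + 2)*(l + 3)*(l^4 - 4*l^3 - 13*l^2 + 28*l + 60) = (l - 5)*(l + 2)*(l + 3)*(l^3 + l^2 - 8*l - 12) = (l - 5)*(l + 2)^2*(l + 3)*(l^2 - l - 6) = (l - 5)*(l + 2)^3*(l + 3)*(l - 3)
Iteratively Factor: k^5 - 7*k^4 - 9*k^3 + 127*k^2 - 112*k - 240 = (k - 3)*(k^4 - 4*k^3 - 21*k^2 + 64*k + 80) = (k - 3)*(k + 4)*(k^3 - 8*k^2 + 11*k + 20) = (k - 3)*(k + 1)*(k + 4)*(k^2 - 9*k + 20) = (k - 5)*(k - 3)*(k + 1)*(k + 4)*(k - 4)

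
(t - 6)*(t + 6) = t^2 - 36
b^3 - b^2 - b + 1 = (b - 1)^2*(b + 1)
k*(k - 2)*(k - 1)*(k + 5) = k^4 + 2*k^3 - 13*k^2 + 10*k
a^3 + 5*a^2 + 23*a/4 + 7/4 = (a + 1/2)*(a + 1)*(a + 7/2)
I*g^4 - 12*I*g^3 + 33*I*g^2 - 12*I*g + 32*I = (g - 8)*(g - 4)*(g + I)*(I*g + 1)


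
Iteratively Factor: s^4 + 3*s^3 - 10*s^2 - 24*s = (s + 2)*(s^3 + s^2 - 12*s) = (s - 3)*(s + 2)*(s^2 + 4*s) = (s - 3)*(s + 2)*(s + 4)*(s)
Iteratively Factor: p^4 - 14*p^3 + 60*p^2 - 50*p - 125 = (p - 5)*(p^3 - 9*p^2 + 15*p + 25) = (p - 5)^2*(p^2 - 4*p - 5) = (p - 5)^3*(p + 1)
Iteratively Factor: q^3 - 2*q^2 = (q - 2)*(q^2) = q*(q - 2)*(q)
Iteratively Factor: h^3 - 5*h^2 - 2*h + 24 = (h - 4)*(h^2 - h - 6) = (h - 4)*(h + 2)*(h - 3)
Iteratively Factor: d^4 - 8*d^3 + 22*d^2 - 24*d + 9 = (d - 1)*(d^3 - 7*d^2 + 15*d - 9) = (d - 3)*(d - 1)*(d^2 - 4*d + 3) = (d - 3)*(d - 1)^2*(d - 3)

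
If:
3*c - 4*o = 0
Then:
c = 4*o/3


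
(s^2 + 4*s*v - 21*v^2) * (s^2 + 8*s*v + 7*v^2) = s^4 + 12*s^3*v + 18*s^2*v^2 - 140*s*v^3 - 147*v^4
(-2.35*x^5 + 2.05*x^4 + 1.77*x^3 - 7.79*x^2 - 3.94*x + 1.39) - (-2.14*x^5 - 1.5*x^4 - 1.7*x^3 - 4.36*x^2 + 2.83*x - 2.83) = -0.21*x^5 + 3.55*x^4 + 3.47*x^3 - 3.43*x^2 - 6.77*x + 4.22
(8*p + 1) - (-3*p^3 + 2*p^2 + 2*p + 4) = 3*p^3 - 2*p^2 + 6*p - 3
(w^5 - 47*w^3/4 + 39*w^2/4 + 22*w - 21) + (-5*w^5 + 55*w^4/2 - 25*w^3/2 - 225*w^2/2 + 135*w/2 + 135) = -4*w^5 + 55*w^4/2 - 97*w^3/4 - 411*w^2/4 + 179*w/2 + 114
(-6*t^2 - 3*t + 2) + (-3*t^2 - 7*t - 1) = -9*t^2 - 10*t + 1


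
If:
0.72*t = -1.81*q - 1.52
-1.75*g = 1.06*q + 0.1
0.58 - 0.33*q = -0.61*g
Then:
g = -0.53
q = 0.78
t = -4.07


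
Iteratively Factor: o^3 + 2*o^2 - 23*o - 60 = (o + 4)*(o^2 - 2*o - 15) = (o - 5)*(o + 4)*(o + 3)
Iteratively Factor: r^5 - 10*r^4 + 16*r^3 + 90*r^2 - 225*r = (r)*(r^4 - 10*r^3 + 16*r^2 + 90*r - 225) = r*(r - 3)*(r^3 - 7*r^2 - 5*r + 75) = r*(r - 3)*(r + 3)*(r^2 - 10*r + 25) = r*(r - 5)*(r - 3)*(r + 3)*(r - 5)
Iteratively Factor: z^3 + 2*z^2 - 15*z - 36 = (z + 3)*(z^2 - z - 12) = (z - 4)*(z + 3)*(z + 3)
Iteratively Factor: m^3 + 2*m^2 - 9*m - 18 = (m + 3)*(m^2 - m - 6) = (m - 3)*(m + 3)*(m + 2)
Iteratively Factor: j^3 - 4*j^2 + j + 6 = (j - 2)*(j^2 - 2*j - 3) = (j - 2)*(j + 1)*(j - 3)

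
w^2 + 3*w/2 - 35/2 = (w - 7/2)*(w + 5)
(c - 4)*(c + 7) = c^2 + 3*c - 28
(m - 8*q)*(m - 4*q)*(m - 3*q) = m^3 - 15*m^2*q + 68*m*q^2 - 96*q^3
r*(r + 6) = r^2 + 6*r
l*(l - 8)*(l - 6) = l^3 - 14*l^2 + 48*l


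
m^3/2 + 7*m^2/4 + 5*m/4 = m*(m/2 + 1/2)*(m + 5/2)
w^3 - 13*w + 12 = (w - 3)*(w - 1)*(w + 4)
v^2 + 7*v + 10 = (v + 2)*(v + 5)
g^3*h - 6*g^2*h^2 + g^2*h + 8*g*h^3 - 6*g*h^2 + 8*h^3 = (g - 4*h)*(g - 2*h)*(g*h + h)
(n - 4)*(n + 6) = n^2 + 2*n - 24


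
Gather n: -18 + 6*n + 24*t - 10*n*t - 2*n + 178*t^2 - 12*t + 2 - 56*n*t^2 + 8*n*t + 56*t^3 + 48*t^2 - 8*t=n*(-56*t^2 - 2*t + 4) + 56*t^3 + 226*t^2 + 4*t - 16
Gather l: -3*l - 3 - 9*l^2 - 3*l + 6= -9*l^2 - 6*l + 3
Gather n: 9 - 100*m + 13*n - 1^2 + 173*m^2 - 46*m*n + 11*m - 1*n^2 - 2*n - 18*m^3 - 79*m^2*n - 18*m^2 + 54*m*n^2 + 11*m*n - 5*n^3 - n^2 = -18*m^3 + 155*m^2 - 89*m - 5*n^3 + n^2*(54*m - 2) + n*(-79*m^2 - 35*m + 11) + 8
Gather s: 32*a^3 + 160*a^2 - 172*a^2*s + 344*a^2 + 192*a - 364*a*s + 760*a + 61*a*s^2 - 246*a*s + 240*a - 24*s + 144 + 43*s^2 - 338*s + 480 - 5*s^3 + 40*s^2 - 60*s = 32*a^3 + 504*a^2 + 1192*a - 5*s^3 + s^2*(61*a + 83) + s*(-172*a^2 - 610*a - 422) + 624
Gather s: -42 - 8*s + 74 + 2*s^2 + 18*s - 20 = 2*s^2 + 10*s + 12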